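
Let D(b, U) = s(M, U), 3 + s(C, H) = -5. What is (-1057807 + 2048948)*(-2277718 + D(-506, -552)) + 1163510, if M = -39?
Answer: -2257546461856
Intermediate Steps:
s(C, H) = -8 (s(C, H) = -3 - 5 = -8)
D(b, U) = -8
(-1057807 + 2048948)*(-2277718 + D(-506, -552)) + 1163510 = (-1057807 + 2048948)*(-2277718 - 8) + 1163510 = 991141*(-2277726) + 1163510 = -2257547625366 + 1163510 = -2257546461856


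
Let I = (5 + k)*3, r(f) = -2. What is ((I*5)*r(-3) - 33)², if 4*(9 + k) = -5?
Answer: 62001/4 ≈ 15500.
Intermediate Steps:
k = -41/4 (k = -9 + (¼)*(-5) = -9 - 5/4 = -41/4 ≈ -10.250)
I = -63/4 (I = (5 - 41/4)*3 = -21/4*3 = -63/4 ≈ -15.750)
((I*5)*r(-3) - 33)² = (-63/4*5*(-2) - 33)² = (-315/4*(-2) - 33)² = (315/2 - 33)² = (249/2)² = 62001/4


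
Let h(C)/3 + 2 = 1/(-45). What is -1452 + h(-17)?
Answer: -21871/15 ≈ -1458.1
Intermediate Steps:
h(C) = -91/15 (h(C) = -6 + 3/(-45) = -6 + 3*(-1/45) = -6 - 1/15 = -91/15)
-1452 + h(-17) = -1452 - 91/15 = -21871/15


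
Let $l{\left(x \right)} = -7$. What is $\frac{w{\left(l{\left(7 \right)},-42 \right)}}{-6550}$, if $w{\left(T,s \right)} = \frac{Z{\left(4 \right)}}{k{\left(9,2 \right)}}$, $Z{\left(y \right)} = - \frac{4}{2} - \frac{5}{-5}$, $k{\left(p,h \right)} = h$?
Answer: $\frac{1}{13100} \approx 7.6336 \cdot 10^{-5}$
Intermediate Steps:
$Z{\left(y \right)} = -1$ ($Z{\left(y \right)} = \left(-4\right) \frac{1}{2} - -1 = -2 + 1 = -1$)
$w{\left(T,s \right)} = - \frac{1}{2}$
$\frac{w{\left(l{\left(7 \right)},-42 \right)}}{-6550} = - \frac{1}{2 \left(-6550\right)} = \left(- \frac{1}{2}\right) \left(- \frac{1}{6550}\right) = \frac{1}{13100}$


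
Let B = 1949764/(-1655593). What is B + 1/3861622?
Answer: -7529249901615/6393274351846 ≈ -1.1777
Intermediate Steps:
B = -1949764/1655593 (B = 1949764*(-1/1655593) = -1949764/1655593 ≈ -1.1777)
B + 1/3861622 = -1949764/1655593 + 1/3861622 = -7529249901615/6393274351846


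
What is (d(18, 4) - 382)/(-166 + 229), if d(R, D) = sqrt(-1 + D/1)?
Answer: -382/63 + sqrt(3)/63 ≈ -6.0360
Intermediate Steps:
d(R, D) = sqrt(-1 + D) (d(R, D) = sqrt(-1 + D*1) = sqrt(-1 + D))
(d(18, 4) - 382)/(-166 + 229) = (sqrt(-1 + 4) - 382)/(-166 + 229) = (sqrt(3) - 382)/63 = (-382 + sqrt(3))*(1/63) = -382/63 + sqrt(3)/63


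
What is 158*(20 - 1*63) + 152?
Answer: -6642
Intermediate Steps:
158*(20 - 1*63) + 152 = 158*(20 - 63) + 152 = 158*(-43) + 152 = -6794 + 152 = -6642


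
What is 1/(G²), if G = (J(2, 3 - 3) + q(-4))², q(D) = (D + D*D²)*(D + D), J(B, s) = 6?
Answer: 1/91506250000 ≈ 1.0928e-11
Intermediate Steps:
q(D) = 2*D*(D + D³) (q(D) = (D + D³)*(2*D) = 2*D*(D + D³))
G = 302500 (G = (6 + 2*(-4)²*(1 + (-4)²))² = (6 + 2*16*(1 + 16))² = (6 + 2*16*17)² = (6 + 544)² = 550² = 302500)
1/(G²) = 1/(302500²) = 1/91506250000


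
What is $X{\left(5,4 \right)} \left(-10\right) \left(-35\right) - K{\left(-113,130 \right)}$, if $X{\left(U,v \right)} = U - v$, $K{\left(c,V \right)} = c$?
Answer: $463$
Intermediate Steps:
$X{\left(5,4 \right)} \left(-10\right) \left(-35\right) - K{\left(-113,130 \right)} = \left(5 - 4\right) \left(-10\right) \left(-35\right) - -113 = \left(5 - 4\right) \left(-10\right) \left(-35\right) + 113 = 1 \left(-10\right) \left(-35\right) + 113 = \left(-10\right) \left(-35\right) + 113 = 350 + 113 = 463$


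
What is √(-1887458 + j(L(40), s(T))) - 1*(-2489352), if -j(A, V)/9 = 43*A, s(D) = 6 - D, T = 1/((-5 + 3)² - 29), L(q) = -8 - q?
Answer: 2489352 + I*√1868882 ≈ 2.4894e+6 + 1367.1*I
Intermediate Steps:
T = -1/25 (T = 1/((-2)² - 29) = 1/(4 - 29) = 1/(-25) = -1/25 ≈ -0.040000)
j(A, V) = -387*A
√(-1887458 + j(L(40), s(T))) - 1*(-2489352) = √(-1887458 - 387*(-8 - 1*40)) - 1*(-2489352) = √(-1887458 - 387*(-8 - 40)) + 2489352 = √(-1887458 - 387*(-48)) + 2489352 = √(-1887458 + 18576) + 2489352 = √(-1868882) + 2489352 = I*√1868882 + 2489352 = 2489352 + I*√1868882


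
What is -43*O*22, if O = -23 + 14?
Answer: 8514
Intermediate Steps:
O = -9
-43*O*22 = -43*(-9)*22 = 387*22 = 8514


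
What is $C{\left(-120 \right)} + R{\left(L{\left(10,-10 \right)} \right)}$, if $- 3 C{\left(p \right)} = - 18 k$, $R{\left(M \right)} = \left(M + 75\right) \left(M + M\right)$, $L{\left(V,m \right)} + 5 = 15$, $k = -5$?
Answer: $1670$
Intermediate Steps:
$L{\left(V,m \right)} = 10$ ($L{\left(V,m \right)} = -5 + 15 = 10$)
$R{\left(M \right)} = 2 M \left(75 + M\right)$ ($R{\left(M \right)} = \left(75 + M\right) 2 M = 2 M \left(75 + M\right)$)
$C{\left(p \right)} = -30$ ($C{\left(p \right)} = - \frac{\left(-18\right) \left(-5\right)}{3} = \left(- \frac{1}{3}\right) 90 = -30$)
$C{\left(-120 \right)} + R{\left(L{\left(10,-10 \right)} \right)} = -30 + 2 \cdot 10 \left(75 + 10\right) = -30 + 2 \cdot 10 \cdot 85 = -30 + 1700 = 1670$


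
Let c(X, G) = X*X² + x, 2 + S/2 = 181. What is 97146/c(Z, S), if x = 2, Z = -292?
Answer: -48573/12448543 ≈ -0.0039019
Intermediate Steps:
S = 358 (S = -4 + 2*181 = -4 + 362 = 358)
c(X, G) = 2 + X³ (c(X, G) = X*X² + 2 = X³ + 2 = 2 + X³)
97146/c(Z, S) = 97146/(2 + (-292)³) = 97146/(2 - 24897088) = 97146/(-24897086) = 97146*(-1/24897086) = -48573/12448543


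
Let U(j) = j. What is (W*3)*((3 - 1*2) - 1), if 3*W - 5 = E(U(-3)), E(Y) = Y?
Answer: 0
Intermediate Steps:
W = 2/3 (W = 5/3 + (1/3)*(-3) = 5/3 - 1 = 2/3 ≈ 0.66667)
(W*3)*((3 - 1*2) - 1) = ((2/3)*3)*((3 - 1*2) - 1) = 2*((3 - 2) - 1) = 2*(1 - 1) = 2*0 = 0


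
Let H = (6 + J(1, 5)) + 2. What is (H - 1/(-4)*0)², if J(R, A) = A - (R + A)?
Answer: 49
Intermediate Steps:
J(R, A) = -R (J(R, A) = A - (A + R) = A + (-A - R) = -R)
H = 7 (H = (6 - 1*1) + 2 = (6 - 1) + 2 = 5 + 2 = 7)
(H - 1/(-4)*0)² = (7 - 1/(-4)*0)² = (7 - 1*(-¼)*0)² = (7 + (¼)*0)² = (7 + 0)² = 7² = 49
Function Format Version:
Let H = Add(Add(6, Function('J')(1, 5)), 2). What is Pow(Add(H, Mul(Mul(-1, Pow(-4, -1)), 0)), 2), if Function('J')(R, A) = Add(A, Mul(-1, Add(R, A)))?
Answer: 49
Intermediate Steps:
Function('J')(R, A) = Mul(-1, R) (Function('J')(R, A) = Add(A, Mul(-1, Add(A, R))) = Add(A, Add(Mul(-1, A), Mul(-1, R))) = Mul(-1, R))
H = 7 (H = Add(Add(6, Mul(-1, 1)), 2) = Add(Add(6, -1), 2) = Add(5, 2) = 7)
Pow(Add(H, Mul(Mul(-1, Pow(-4, -1)), 0)), 2) = Pow(Add(7, Mul(Mul(-1, Pow(-4, -1)), 0)), 2) = Pow(Add(7, Mul(Mul(-1, Rational(-1, 4)), 0)), 2) = Pow(Add(7, Mul(Rational(1, 4), 0)), 2) = Pow(Add(7, 0), 2) = Pow(7, 2) = 49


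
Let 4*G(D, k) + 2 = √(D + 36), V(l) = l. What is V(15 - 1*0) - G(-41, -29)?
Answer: 31/2 - I*√5/4 ≈ 15.5 - 0.55902*I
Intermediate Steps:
G(D, k) = -½ + √(36 + D)/4 (G(D, k) = -½ + √(D + 36)/4 = -½ + √(36 + D)/4)
V(15 - 1*0) - G(-41, -29) = (15 - 1*0) - (-½ + √(36 - 41)/4) = (15 + 0) - (-½ + √(-5)/4) = 15 - (-½ + (I*√5)/4) = 15 - (-½ + I*√5/4) = 15 + (½ - I*√5/4) = 31/2 - I*√5/4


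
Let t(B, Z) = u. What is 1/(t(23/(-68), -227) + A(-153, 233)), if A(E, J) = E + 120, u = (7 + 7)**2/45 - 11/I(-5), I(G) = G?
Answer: -9/238 ≈ -0.037815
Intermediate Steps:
u = 59/9 (u = (7 + 7)**2/45 - 11/(-5) = 14**2*(1/45) - 11*(-1/5) = 196*(1/45) + 11/5 = 196/45 + 11/5 = 59/9 ≈ 6.5556)
A(E, J) = 120 + E
t(B, Z) = 59/9
1/(t(23/(-68), -227) + A(-153, 233)) = 1/(59/9 + (120 - 153)) = 1/(59/9 - 33) = 1/(-238/9) = -9/238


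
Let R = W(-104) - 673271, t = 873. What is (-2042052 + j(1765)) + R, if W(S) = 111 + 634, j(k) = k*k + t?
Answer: 401520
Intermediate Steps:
j(k) = 873 + k² (j(k) = k*k + 873 = k² + 873 = 873 + k²)
W(S) = 745
R = -672526 (R = 745 - 673271 = -672526)
(-2042052 + j(1765)) + R = (-2042052 + (873 + 1765²)) - 672526 = (-2042052 + (873 + 3115225)) - 672526 = (-2042052 + 3116098) - 672526 = 1074046 - 672526 = 401520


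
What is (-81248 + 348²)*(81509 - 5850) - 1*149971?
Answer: 3015315133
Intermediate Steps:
(-81248 + 348²)*(81509 - 5850) - 1*149971 = (-81248 + 121104)*75659 - 149971 = 39856*75659 - 149971 = 3015465104 - 149971 = 3015315133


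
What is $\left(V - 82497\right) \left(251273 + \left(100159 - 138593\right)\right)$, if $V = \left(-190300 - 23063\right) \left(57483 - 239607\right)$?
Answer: $8270591620772085$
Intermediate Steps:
$V = 38858523012$ ($V = \left(-213363\right) \left(-182124\right) = 38858523012$)
$\left(V - 82497\right) \left(251273 + \left(100159 - 138593\right)\right) = \left(38858523012 - 82497\right) \left(251273 + \left(100159 - 138593\right)\right) = 38858440515 \left(251273 - 38434\right) = 38858440515 \cdot 212839 = 8270591620772085$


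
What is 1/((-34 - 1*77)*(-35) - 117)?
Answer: 1/3768 ≈ 0.00026539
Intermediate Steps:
1/((-34 - 1*77)*(-35) - 117) = 1/((-34 - 77)*(-35) - 117) = 1/(-111*(-35) - 117) = 1/(3885 - 117) = 1/3768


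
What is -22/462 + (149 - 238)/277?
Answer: -2146/5817 ≈ -0.36892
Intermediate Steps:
-22/462 + (149 - 238)/277 = -22*1/462 - 89*1/277 = -1/21 - 89/277 = -2146/5817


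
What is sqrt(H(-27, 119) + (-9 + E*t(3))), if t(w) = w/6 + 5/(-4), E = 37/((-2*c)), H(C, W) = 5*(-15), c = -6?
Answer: I*sqrt(1381)/4 ≈ 9.2905*I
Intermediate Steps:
H(C, W) = -75
E = 37/12 (E = 37/((-2*(-6))) = 37/12 ≈ 3.0833)
t(w) = -5/4 + w/6 (t(w) = w*(1/6) + 5*(-1/4) = w/6 - 5/4 = -5/4 + w/6)
sqrt(H(-27, 119) + (-9 + E*t(3))) = sqrt(-75 + (-9 + 37*(-5/4 + (1/6)*3)/12)) = sqrt(-75 + (-9 + 37*(-5/4 + 1/2)/12)) = sqrt(-75 + (-9 + (37/12)*(-3/4))) = sqrt(-75 + (-9 - 37/16)) = sqrt(-75 - 181/16) = sqrt(-1381/16) = I*sqrt(1381)/4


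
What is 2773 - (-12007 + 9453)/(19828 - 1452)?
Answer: 25479601/9188 ≈ 2773.1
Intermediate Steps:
2773 - (-12007 + 9453)/(19828 - 1452) = 2773 - (-2554)/18376 = 2773 - 1*(-1277/9188) = 2773 + 1277/9188 = 25479601/9188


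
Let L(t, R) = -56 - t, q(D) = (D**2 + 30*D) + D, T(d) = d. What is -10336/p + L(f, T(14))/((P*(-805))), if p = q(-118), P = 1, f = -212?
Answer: -4960988/4132065 ≈ -1.2006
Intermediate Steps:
q(D) = D**2 + 31*D
p = 10266 (p = -118*(31 - 118) = -118*(-87) = 10266)
-10336/p + L(f, T(14))/((P*(-805))) = -10336/10266 + (-56 - 1*(-212))/((1*(-805))) = -10336*1/10266 + (-56 + 212)/(-805) = -5168/5133 + 156*(-1/805) = -5168/5133 - 156/805 = -4960988/4132065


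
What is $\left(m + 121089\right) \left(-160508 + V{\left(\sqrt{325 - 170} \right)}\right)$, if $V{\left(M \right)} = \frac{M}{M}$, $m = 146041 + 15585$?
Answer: $-45377736505$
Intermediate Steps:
$m = 161626$
$V{\left(M \right)} = 1$
$\left(m + 121089\right) \left(-160508 + V{\left(\sqrt{325 - 170} \right)}\right) = \left(161626 + 121089\right) \left(-160508 + 1\right) = 282715 \left(-160507\right) = -45377736505$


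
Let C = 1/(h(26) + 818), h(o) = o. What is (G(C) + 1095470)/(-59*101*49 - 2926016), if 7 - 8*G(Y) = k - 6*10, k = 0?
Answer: -8763827/25744056 ≈ -0.34042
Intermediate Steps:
C = 1/844 (C = 1/(26 + 818) = 1/844 ≈ 0.0011848)
G(Y) = 67/8 (G(Y) = 7/8 - (0 - 6*10)/8 = 7/8 - (0 - 60)/8 = 7/8 - 1/8*(-60) = 7/8 + 15/2 = 67/8)
(G(C) + 1095470)/(-59*101*49 - 2926016) = (67/8 + 1095470)/(-59*101*49 - 2926016) = 8763827/(8*(-5959*49 - 2926016)) = 8763827/(8*(-291991 - 2926016)) = (8763827/8)/(-3218007) = (8763827/8)*(-1/3218007) = -8763827/25744056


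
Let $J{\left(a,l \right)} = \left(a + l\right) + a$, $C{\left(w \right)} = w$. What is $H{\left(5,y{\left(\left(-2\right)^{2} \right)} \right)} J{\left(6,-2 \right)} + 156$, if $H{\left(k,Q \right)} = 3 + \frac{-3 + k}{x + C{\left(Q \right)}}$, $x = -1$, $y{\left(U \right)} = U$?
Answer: $\frac{578}{3} \approx 192.67$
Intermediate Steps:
$J{\left(a,l \right)} = l + 2 a$
$H{\left(k,Q \right)} = 3 + \frac{-3 + k}{-1 + Q}$
$H{\left(5,y{\left(\left(-2\right)^{2} \right)} \right)} J{\left(6,-2 \right)} + 156 = \frac{-6 + 5 + 3 \left(-2\right)^{2}}{-1 + \left(-2\right)^{2}} \left(-2 + 2 \cdot 6\right) + 156 = \frac{-6 + 5 + 3 \cdot 4}{-1 + 4} \left(-2 + 12\right) + 156 = \frac{-6 + 5 + 12}{3} \cdot 10 + 156 = \frac{1}{3} \cdot 11 \cdot 10 + 156 = \frac{11}{3} \cdot 10 + 156 = \frac{110}{3} + 156 = \frac{578}{3}$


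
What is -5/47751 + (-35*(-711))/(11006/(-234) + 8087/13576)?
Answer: -269637226911095/503176496757 ≈ -535.87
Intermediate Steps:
-5/47751 + (-35*(-711))/(11006/(-234) + 8087/13576) = -5*1/47751 + 24885/(11006*(-1/234) + 8087*(1/13576)) = -5/47751 + 24885/(-5503/117 + 8087/13576) = -5/47751 + 24885/(-73762549/1588392) = -5/47751 + 24885*(-1588392/73762549) = -5/47751 - 5646733560/10537507 = -269637226911095/503176496757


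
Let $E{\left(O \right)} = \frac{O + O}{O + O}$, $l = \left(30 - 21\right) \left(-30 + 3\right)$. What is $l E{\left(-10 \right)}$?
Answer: $-243$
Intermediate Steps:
$l = -243$ ($l = 9 \left(-27\right) = -243$)
$E{\left(O \right)} = 1$ ($E{\left(O \right)} = \frac{2 O}{2 O} = 2 O \frac{1}{2 O} = 1$)
$l E{\left(-10 \right)} = \left(-243\right) 1 = -243$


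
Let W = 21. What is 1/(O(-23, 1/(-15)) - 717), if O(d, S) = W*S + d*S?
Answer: -15/10753 ≈ -0.0013950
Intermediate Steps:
O(d, S) = 21*S + S*d (O(d, S) = 21*S + d*S = 21*S + S*d)
1/(O(-23, 1/(-15)) - 717) = 1/((21 - 23)/(-15) - 717) = 1/(-1/15*(-2) - 717) = 1/(2/15 - 717) = 1/(-10753/15) = -15/10753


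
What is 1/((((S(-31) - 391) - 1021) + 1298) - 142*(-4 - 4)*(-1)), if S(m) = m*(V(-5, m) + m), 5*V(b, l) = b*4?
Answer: -1/165 ≈ -0.0060606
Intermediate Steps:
V(b, l) = 4*b/5 (V(b, l) = (b*4)/5 = (4*b)/5 = 4*b/5)
S(m) = m*(-4 + m) (S(m) = m*((⅘)*(-5) + m) = m*(-4 + m))
1/((((S(-31) - 391) - 1021) + 1298) - 142*(-4 - 4)*(-1)) = 1/((((-31*(-4 - 31) - 391) - 1021) + 1298) - 142*(-4 - 4)*(-1)) = 1/((((-31*(-35) - 391) - 1021) + 1298) - (-1136)*(-1)) = 1/((((1085 - 391) - 1021) + 1298) - 142*8) = 1/(((694 - 1021) + 1298) - 1136) = 1/((-327 + 1298) - 1136) = 1/(971 - 1136) = 1/(-165) = -1/165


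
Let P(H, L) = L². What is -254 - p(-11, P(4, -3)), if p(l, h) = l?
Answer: -243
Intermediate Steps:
-254 - p(-11, P(4, -3)) = -254 - 1*(-11) = -254 + 11 = -243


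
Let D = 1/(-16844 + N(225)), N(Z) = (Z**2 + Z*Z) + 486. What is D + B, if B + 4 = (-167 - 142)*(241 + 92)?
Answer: -8735471691/84892 ≈ -1.0290e+5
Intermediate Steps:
N(Z) = 486 + 2*Z**2 (N(Z) = (Z**2 + Z**2) + 486 = 2*Z**2 + 486 = 486 + 2*Z**2)
B = -102901 (B = -4 + (-167 - 142)*(241 + 92) = -4 - 309*333 = -4 - 102897 = -102901)
D = 1/84892 (D = 1/(-16844 + (486 + 2*225**2)) = 1/(-16844 + (486 + 2*50625)) = 1/(-16844 + (486 + 101250)) = 1/(-16844 + 101736) = 1/84892 ≈ 1.1780e-5)
D + B = 1/84892 - 102901 = -8735471691/84892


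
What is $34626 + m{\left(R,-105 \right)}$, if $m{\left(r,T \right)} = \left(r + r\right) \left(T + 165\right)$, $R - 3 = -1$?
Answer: $34866$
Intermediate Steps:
$R = 2$ ($R = 3 - 1 = 2$)
$m{\left(r,T \right)} = 2 r \left(165 + T\right)$
$34626 + m{\left(R,-105 \right)} = 34626 + 2 \cdot 2 \left(165 - 105\right) = 34626 + 2 \cdot 2 \cdot 60 = 34626 + 240 = 34866$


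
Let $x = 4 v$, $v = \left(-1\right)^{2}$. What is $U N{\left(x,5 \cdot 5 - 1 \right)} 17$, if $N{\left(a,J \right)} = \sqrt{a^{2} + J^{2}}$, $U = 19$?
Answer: $1292 \sqrt{37} \approx 7858.9$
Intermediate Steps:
$v = 1$
$x = 4$ ($x = 4 \cdot 1 = 4$)
$N{\left(a,J \right)} = \sqrt{J^{2} + a^{2}}$
$U N{\left(x,5 \cdot 5 - 1 \right)} 17 = 19 \sqrt{\left(5 \cdot 5 - 1\right)^{2} + 4^{2}} \cdot 17 = 19 \sqrt{\left(25 - 1\right)^{2} + 16} \cdot 17 = 19 \sqrt{24^{2} + 16} \cdot 17 = 19 \sqrt{576 + 16} \cdot 17 = 19 \sqrt{592} \cdot 17 = 19 \cdot 4 \sqrt{37} \cdot 17 = 76 \sqrt{37} \cdot 17 = 1292 \sqrt{37}$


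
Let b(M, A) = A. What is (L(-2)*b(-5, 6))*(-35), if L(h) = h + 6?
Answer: -840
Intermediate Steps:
L(h) = 6 + h
(L(-2)*b(-5, 6))*(-35) = ((6 - 2)*6)*(-35) = (4*6)*(-35) = 24*(-35) = -840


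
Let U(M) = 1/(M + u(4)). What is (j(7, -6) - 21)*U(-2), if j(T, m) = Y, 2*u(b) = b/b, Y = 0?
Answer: 14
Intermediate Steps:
u(b) = 1/2 (u(b) = (b/b)/2 = (1/2)*1 = 1/2)
j(T, m) = 0
U(M) = 1/(1/2 + M) (U(M) = 1/(M + 1/2) = 1/(1/2 + M))
(j(7, -6) - 21)*U(-2) = (0 - 21)*(2/(1 + 2*(-2))) = -42/(1 - 4) = -42/(-3) = -42*(-1)/3 = -21*(-2/3) = 14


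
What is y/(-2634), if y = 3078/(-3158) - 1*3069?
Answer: 807915/693181 ≈ 1.1655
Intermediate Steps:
y = -4847490/1579 (y = 3078*(-1/3158) - 3069 = -1539/1579 - 3069 = -4847490/1579 ≈ -3070.0)
y/(-2634) = -4847490/1579/(-2634) = -4847490/1579*(-1/2634) = 807915/693181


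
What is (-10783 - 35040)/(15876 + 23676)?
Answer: -45823/39552 ≈ -1.1586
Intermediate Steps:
(-10783 - 35040)/(15876 + 23676) = -45823/39552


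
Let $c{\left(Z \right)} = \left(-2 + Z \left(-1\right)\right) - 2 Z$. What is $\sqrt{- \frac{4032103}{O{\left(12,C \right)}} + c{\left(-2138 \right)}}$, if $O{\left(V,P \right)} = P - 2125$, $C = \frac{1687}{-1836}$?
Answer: $\frac{2 \sqrt{31645260491049106}}{3903187} \approx 91.152$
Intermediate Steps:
$C = - \frac{1687}{1836}$ ($C = 1687 \left(- \frac{1}{1836}\right) = - \frac{1687}{1836} \approx -0.91885$)
$O{\left(V,P \right)} = -2125 + P$
$c{\left(Z \right)} = -2 - 3 Z$ ($c{\left(Z \right)} = \left(-2 - Z\right) - 2 Z = -2 - 3 Z$)
$\sqrt{- \frac{4032103}{O{\left(12,C \right)}} + c{\left(-2138 \right)}} = \sqrt{- \frac{4032103}{-2125 - \frac{1687}{1836}} - -6412} = \sqrt{- \frac{4032103}{- \frac{3903187}{1836}} + \left(-2 + 6414\right)} = \sqrt{\left(-4032103\right) \left(- \frac{1836}{3903187}\right) + 6412} = \sqrt{\frac{7402941108}{3903187} + 6412} = \sqrt{\frac{32430176152}{3903187}} = \frac{2 \sqrt{31645260491049106}}{3903187}$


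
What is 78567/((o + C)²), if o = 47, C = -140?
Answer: 26189/2883 ≈ 9.0839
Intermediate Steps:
78567/((o + C)²) = 78567/((47 - 140)²) = 78567/((-93)²) = 78567/8649 = 78567*(1/8649) = 26189/2883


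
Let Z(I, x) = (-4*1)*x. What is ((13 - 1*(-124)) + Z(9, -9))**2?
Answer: 29929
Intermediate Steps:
Z(I, x) = -4*x
((13 - 1*(-124)) + Z(9, -9))**2 = ((13 - 1*(-124)) - 4*(-9))**2 = ((13 + 124) + 36)**2 = (137 + 36)**2 = 173**2 = 29929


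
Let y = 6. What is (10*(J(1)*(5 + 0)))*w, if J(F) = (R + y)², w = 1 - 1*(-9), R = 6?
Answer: 72000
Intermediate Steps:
w = 10 (w = 1 + 9 = 10)
J(F) = 144 (J(F) = (6 + 6)² = 12² = 144)
(10*(J(1)*(5 + 0)))*w = (10*(144*(5 + 0)))*10 = (10*(144*5))*10 = (10*720)*10 = 7200*10 = 72000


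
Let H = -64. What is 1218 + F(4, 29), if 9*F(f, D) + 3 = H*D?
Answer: 9103/9 ≈ 1011.4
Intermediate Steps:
F(f, D) = -⅓ - 64*D/9 (F(f, D) = -⅓ + (-64*D)/9 = -⅓ - 64*D/9)
1218 + F(4, 29) = 1218 + (-⅓ - 64/9*29) = 1218 + (-⅓ - 1856/9) = 1218 - 1859/9 = 9103/9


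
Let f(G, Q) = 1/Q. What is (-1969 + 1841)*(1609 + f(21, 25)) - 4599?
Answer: -5263903/25 ≈ -2.1056e+5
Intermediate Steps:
(-1969 + 1841)*(1609 + f(21, 25)) - 4599 = (-1969 + 1841)*(1609 + 1/25) - 4599 = -128*(1609 + 1/25) - 4599 = -128*40226/25 - 4599 = -5148928/25 - 4599 = -5263903/25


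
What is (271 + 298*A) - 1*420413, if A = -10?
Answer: -423122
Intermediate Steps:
(271 + 298*A) - 1*420413 = (271 + 298*(-10)) - 1*420413 = (271 - 2980) - 420413 = -2709 - 420413 = -423122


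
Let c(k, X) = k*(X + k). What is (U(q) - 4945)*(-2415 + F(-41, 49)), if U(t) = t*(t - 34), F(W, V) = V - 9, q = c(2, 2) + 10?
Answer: 12428375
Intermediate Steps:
q = 18 (q = 2*(2 + 2) + 10 = 2*4 + 10 = 8 + 10 = 18)
F(W, V) = -9 + V
U(t) = t*(-34 + t)
(U(q) - 4945)*(-2415 + F(-41, 49)) = (18*(-34 + 18) - 4945)*(-2415 + (-9 + 49)) = (18*(-16) - 4945)*(-2415 + 40) = (-288 - 4945)*(-2375) = -5233*(-2375) = 12428375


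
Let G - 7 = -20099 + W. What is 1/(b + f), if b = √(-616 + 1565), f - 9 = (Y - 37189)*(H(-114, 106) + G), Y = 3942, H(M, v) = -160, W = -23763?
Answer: 1463366714/2141442139643156847 - √949/2141442139643156847 ≈ 6.8336e-10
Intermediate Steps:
G = -43855 (G = 7 + (-20099 - 23763) = 7 - 43862 = -43855)
f = 1463366714 (f = 9 + (3942 - 37189)*(-160 - 43855) = 9 - 33247*(-44015) = 9 + 1463366705 = 1463366714)
b = √949 ≈ 30.806
1/(b + f) = 1/(√949 + 1463366714) = 1/(1463366714 + √949)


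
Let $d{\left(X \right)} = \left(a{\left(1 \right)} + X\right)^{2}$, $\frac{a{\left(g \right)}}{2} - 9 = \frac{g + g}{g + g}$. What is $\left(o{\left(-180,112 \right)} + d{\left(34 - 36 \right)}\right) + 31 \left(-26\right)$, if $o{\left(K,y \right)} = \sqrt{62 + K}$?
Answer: $-482 + i \sqrt{118} \approx -482.0 + 10.863 i$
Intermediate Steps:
$a{\left(g \right)} = 20$ ($a{\left(g \right)} = 18 + 2 \frac{g + g}{g + g} = 18 + 2 \frac{2 g}{2 g} = 18 + 2 \cdot 2 g \frac{1}{2 g} = 18 + 2 \cdot 1 = 18 + 2 = 20$)
$d{\left(X \right)} = \left(20 + X\right)^{2}$
$\left(o{\left(-180,112 \right)} + d{\left(34 - 36 \right)}\right) + 31 \left(-26\right) = \left(\sqrt{62 - 180} + \left(20 + \left(34 - 36\right)\right)^{2}\right) + 31 \left(-26\right) = \left(\sqrt{-118} + \left(20 + \left(34 - 36\right)\right)^{2}\right) - 806 = \left(i \sqrt{118} + \left(20 - 2\right)^{2}\right) - 806 = \left(i \sqrt{118} + 18^{2}\right) - 806 = \left(i \sqrt{118} + 324\right) - 806 = \left(324 + i \sqrt{118}\right) - 806 = -482 + i \sqrt{118}$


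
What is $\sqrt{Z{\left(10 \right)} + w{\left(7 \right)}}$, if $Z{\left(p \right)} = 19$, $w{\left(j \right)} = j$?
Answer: $\sqrt{26} \approx 5.099$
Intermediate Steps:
$\sqrt{Z{\left(10 \right)} + w{\left(7 \right)}} = \sqrt{19 + 7} = \sqrt{26}$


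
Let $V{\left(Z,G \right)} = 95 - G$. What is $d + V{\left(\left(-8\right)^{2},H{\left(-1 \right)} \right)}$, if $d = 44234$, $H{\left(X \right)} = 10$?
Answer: $44319$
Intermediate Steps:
$d + V{\left(\left(-8\right)^{2},H{\left(-1 \right)} \right)} = 44234 + \left(95 - 10\right) = 44234 + 85 = 44319$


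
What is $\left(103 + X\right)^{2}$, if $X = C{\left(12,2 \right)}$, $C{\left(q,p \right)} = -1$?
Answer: $10404$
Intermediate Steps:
$X = -1$
$\left(103 + X\right)^{2} = \left(103 - 1\right)^{2} = 102^{2} = 10404$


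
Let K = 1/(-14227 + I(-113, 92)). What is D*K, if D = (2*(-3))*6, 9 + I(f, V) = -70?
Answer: 18/7153 ≈ 0.0025164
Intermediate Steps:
I(f, V) = -79 (I(f, V) = -9 - 70 = -79)
K = -1/14306 (K = 1/(-14227 - 79) = 1/(-14306) = -1/14306 ≈ -6.9901e-5)
D = -36 (D = -6*6 = -36)
D*K = -36*(-1/14306) = 18/7153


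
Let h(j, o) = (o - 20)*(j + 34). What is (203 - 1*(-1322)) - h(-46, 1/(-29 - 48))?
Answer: 98933/77 ≈ 1284.8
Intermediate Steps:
h(j, o) = (-20 + o)*(34 + j)
(203 - 1*(-1322)) - h(-46, 1/(-29 - 48)) = (203 - 1*(-1322)) - (-680 - 20*(-46) + 34/(-29 - 48) - 46/(-29 - 48)) = (203 + 1322) - (-680 + 920 + 34/(-77) - 46/(-77)) = 1525 - (-680 + 920 + 34*(-1/77) - 46*(-1/77)) = 1525 - (-680 + 920 - 34/77 + 46/77) = 1525 - 1*18492/77 = 1525 - 18492/77 = 98933/77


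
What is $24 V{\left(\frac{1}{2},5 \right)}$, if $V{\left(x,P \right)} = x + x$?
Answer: $24$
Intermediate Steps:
$V{\left(x,P \right)} = 2 x$
$24 V{\left(\frac{1}{2},5 \right)} = 24 \cdot \frac{2}{2} = 24 \cdot 2 \cdot \frac{1}{2} = 24 \cdot 1 = 24$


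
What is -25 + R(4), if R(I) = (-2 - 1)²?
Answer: -16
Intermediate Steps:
R(I) = 9 (R(I) = (-3)² = 9)
-25 + R(4) = -25 + 9 = -16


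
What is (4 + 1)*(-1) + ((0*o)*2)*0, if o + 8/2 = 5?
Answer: -5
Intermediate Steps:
o = 1 (o = -4 + 5 = 1)
(4 + 1)*(-1) + ((0*o)*2)*0 = (4 + 1)*(-1) + ((0*1)*2)*0 = 5*(-1) + (0*2)*0 = -5 + 0*0 = -5 + 0 = -5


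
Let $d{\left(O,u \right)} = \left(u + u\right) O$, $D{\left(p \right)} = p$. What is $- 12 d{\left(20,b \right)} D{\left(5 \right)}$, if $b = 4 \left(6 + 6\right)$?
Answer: $-115200$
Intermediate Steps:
$b = 48$ ($b = 4 \cdot 12 = 48$)
$d{\left(O,u \right)} = 2 O u$ ($d{\left(O,u \right)} = 2 u O = 2 O u$)
$- 12 d{\left(20,b \right)} D{\left(5 \right)} = - 12 \cdot 2 \cdot 20 \cdot 48 \cdot 5 = \left(-12\right) 1920 \cdot 5 = \left(-23040\right) 5 = -115200$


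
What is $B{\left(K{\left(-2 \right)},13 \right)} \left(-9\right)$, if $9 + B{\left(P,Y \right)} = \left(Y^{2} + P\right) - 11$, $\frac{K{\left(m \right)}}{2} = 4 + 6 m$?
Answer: $-1197$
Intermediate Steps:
$K{\left(m \right)} = 8 + 12 m$ ($K{\left(m \right)} = 2 \left(4 + 6 m\right) = 8 + 12 m$)
$B{\left(P,Y \right)} = -20 + P + Y^{2}$ ($B{\left(P,Y \right)} = -9 - \left(11 - P - Y^{2}\right) = -9 + \left(-11 + P + Y^{2}\right) = -20 + P + Y^{2}$)
$B{\left(K{\left(-2 \right)},13 \right)} \left(-9\right) = \left(-20 + \left(8 + 12 \left(-2\right)\right) + 13^{2}\right) \left(-9\right) = \left(-20 + \left(8 - 24\right) + 169\right) \left(-9\right) = \left(-20 - 16 + 169\right) \left(-9\right) = 133 \left(-9\right) = -1197$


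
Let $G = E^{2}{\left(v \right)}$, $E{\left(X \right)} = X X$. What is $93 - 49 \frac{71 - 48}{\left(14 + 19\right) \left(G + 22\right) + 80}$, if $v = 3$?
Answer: $\frac{6580}{71} \approx 92.676$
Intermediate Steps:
$E{\left(X \right)} = X^{2}$
$G = 81$ ($G = \left(3^{2}\right)^{2} = 9^{2} = 81$)
$93 - 49 \frac{71 - 48}{\left(14 + 19\right) \left(G + 22\right) + 80} = 93 - 49 \frac{71 - 48}{\left(14 + 19\right) \left(81 + 22\right) + 80} = 93 - 49 \frac{23}{33 \cdot 103 + 80} = 93 - 49 \frac{23}{3399 + 80} = 93 - 49 \cdot \frac{23}{3479} = 93 - 49 \cdot 23 \cdot \frac{1}{3479} = 93 - \frac{23}{71} = \frac{6580}{71}$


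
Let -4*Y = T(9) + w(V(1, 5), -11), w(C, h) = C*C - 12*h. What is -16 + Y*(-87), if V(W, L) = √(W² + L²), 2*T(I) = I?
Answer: 28147/8 ≈ 3518.4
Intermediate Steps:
T(I) = I/2
V(W, L) = √(L² + W²)
w(C, h) = C² - 12*h
Y = -325/8 (Y = -((½)*9 + ((√(5² + 1²))² - 12*(-11)))/4 = -(9/2 + ((√(25 + 1))² + 132))/4 = -(9/2 + ((√26)² + 132))/4 = -(9/2 + (26 + 132))/4 = -(9/2 + 158)/4 = -¼*325/2 = -325/8 ≈ -40.625)
-16 + Y*(-87) = -16 - 325/8*(-87) = -16 + 28275/8 = 28147/8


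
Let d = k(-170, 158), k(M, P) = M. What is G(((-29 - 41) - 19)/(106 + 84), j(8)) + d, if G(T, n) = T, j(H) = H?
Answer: -32389/190 ≈ -170.47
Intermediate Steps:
d = -170
G(((-29 - 41) - 19)/(106 + 84), j(8)) + d = ((-29 - 41) - 19)/(106 + 84) - 170 = (-70 - 19)/190 - 170 = -89*1/190 - 170 = -89/190 - 170 = -32389/190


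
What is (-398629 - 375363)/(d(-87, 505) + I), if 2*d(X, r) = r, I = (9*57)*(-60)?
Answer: 1547984/61055 ≈ 25.354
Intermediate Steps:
I = -30780 (I = 513*(-60) = -30780)
d(X, r) = r/2
(-398629 - 375363)/(d(-87, 505) + I) = (-398629 - 375363)/((1/2)*505 - 30780) = -773992/(505/2 - 30780) = -773992/(-61055/2) = -773992*(-2/61055) = 1547984/61055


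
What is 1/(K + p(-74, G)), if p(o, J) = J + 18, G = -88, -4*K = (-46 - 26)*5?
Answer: 1/20 ≈ 0.050000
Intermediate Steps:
K = 90 (K = -(-46 - 26)*5/4 = -(-18)*5 = -¼*(-360) = 90)
p(o, J) = 18 + J
1/(K + p(-74, G)) = 1/(90 + (18 - 88)) = 1/(90 - 70) = 1/20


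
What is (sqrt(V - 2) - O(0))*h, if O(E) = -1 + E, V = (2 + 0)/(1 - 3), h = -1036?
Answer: -1036 - 1036*I*sqrt(3) ≈ -1036.0 - 1794.4*I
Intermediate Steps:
V = -1 (V = 2/(-2) = 2*(-1/2) = -1)
(sqrt(V - 2) - O(0))*h = (sqrt(-1 - 2) - (-1 + 0))*(-1036) = (sqrt(-3) - 1*(-1))*(-1036) = (I*sqrt(3) + 1)*(-1036) = (1 + I*sqrt(3))*(-1036) = -1036 - 1036*I*sqrt(3)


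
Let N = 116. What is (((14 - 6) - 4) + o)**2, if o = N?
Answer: 14400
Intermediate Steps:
o = 116
(((14 - 6) - 4) + o)**2 = (((14 - 6) - 4) + 116)**2 = ((8 - 4) + 116)**2 = (4 + 116)**2 = 120**2 = 14400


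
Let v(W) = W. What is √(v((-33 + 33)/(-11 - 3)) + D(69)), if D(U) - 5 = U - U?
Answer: √5 ≈ 2.2361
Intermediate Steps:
D(U) = 5 (D(U) = 5 + (U - U) = 5 + 0 = 5)
√(v((-33 + 33)/(-11 - 3)) + D(69)) = √((-33 + 33)/(-11 - 3) + 5) = √(0/(-14) + 5) = √(0*(-1/14) + 5) = √(0 + 5) = √5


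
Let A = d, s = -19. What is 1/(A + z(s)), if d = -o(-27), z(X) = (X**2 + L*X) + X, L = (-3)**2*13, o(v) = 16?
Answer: -1/1897 ≈ -0.00052715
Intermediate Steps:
L = 117 (L = 9*13 = 117)
z(X) = X**2 + 118*X (z(X) = (X**2 + 117*X) + X = X**2 + 118*X)
d = -16 (d = -1*16 = -16)
A = -16
1/(A + z(s)) = 1/(-16 - 19*(118 - 19)) = 1/(-16 - 19*99) = 1/(-16 - 1881) = 1/(-1897) = -1/1897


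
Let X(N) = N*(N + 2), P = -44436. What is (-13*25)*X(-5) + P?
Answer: -49311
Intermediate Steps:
X(N) = N*(2 + N)
(-13*25)*X(-5) + P = (-13*25)*(-5*(2 - 5)) - 44436 = -(-1625)*(-3) - 44436 = -325*15 - 44436 = -4875 - 44436 = -49311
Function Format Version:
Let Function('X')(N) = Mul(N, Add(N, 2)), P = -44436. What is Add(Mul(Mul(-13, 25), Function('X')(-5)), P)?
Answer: -49311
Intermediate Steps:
Function('X')(N) = Mul(N, Add(2, N))
Add(Mul(Mul(-13, 25), Function('X')(-5)), P) = Add(Mul(Mul(-13, 25), Mul(-5, Add(2, -5))), -44436) = Add(Mul(-325, Mul(-5, -3)), -44436) = Add(Mul(-325, 15), -44436) = Add(-4875, -44436) = -49311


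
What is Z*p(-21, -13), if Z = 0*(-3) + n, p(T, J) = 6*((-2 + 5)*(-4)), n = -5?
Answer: 360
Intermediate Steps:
p(T, J) = -72 (p(T, J) = 6*(3*(-4)) = 6*(-12) = -72)
Z = -5 (Z = 0*(-3) - 5 = 0 - 5 = -5)
Z*p(-21, -13) = -5*(-72) = 360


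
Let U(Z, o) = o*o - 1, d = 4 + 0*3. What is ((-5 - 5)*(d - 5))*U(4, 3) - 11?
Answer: 69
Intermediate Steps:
d = 4 (d = 4 + 0 = 4)
U(Z, o) = -1 + o² (U(Z, o) = o² - 1 = -1 + o²)
((-5 - 5)*(d - 5))*U(4, 3) - 11 = ((-5 - 5)*(4 - 5))*(-1 + 3²) - 11 = (-10*(-1))*(-1 + 9) - 11 = 10*8 - 11 = 80 - 11 = 69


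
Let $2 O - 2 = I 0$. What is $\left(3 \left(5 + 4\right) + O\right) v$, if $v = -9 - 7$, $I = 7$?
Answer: $-448$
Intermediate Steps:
$O = 1$ ($O = 1 + \frac{7 \cdot 0}{2} = 1 + \frac{1}{2} \cdot 0 = 1 + 0 = 1$)
$v = -16$ ($v = -9 - 7 = -16$)
$\left(3 \left(5 + 4\right) + O\right) v = \left(3 \left(5 + 4\right) + 1\right) \left(-16\right) = \left(3 \cdot 9 + 1\right) \left(-16\right) = \left(27 + 1\right) \left(-16\right) = 28 \left(-16\right) = -448$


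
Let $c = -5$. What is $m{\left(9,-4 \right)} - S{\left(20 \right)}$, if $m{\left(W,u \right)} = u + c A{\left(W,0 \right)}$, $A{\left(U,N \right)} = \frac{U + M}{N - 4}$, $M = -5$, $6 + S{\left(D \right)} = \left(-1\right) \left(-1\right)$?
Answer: $6$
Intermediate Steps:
$S{\left(D \right)} = -5$ ($S{\left(D \right)} = -6 - -1 = -6 + 1 = -5$)
$A{\left(U,N \right)} = \frac{-5 + U}{-4 + N}$ ($A{\left(U,N \right)} = \frac{U - 5}{N - 4} = \frac{-5 + U}{-4 + N}$)
$m{\left(W,u \right)} = - \frac{25}{4} + u + \frac{5 W}{4}$ ($m{\left(W,u \right)} = u - 5 \frac{-5 + W}{-4 + 0} = u - 5 \frac{-5 + W}{-4} = u - 5 \left(- \frac{-5 + W}{4}\right) = u - 5 \left(\frac{5}{4} - \frac{W}{4}\right) = u + \left(- \frac{25}{4} + \frac{5 W}{4}\right) = - \frac{25}{4} + u + \frac{5 W}{4}$)
$m{\left(9,-4 \right)} - S{\left(20 \right)} = \left(- \frac{25}{4} - 4 + \frac{5}{4} \cdot 9\right) - -5 = \left(- \frac{25}{4} - 4 + \frac{45}{4}\right) + 5 = 1 + 5 = 6$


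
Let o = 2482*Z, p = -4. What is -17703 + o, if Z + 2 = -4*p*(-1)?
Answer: -62379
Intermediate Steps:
Z = -18 (Z = -2 - 4*(-4)*(-1) = -2 + 16*(-1) = -2 - 16 = -18)
o = -44676 (o = 2482*(-18) = -44676)
-17703 + o = -17703 - 44676 = -62379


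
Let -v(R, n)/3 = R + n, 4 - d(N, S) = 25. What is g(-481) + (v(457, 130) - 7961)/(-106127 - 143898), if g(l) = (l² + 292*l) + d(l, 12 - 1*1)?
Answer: 22724281922/250025 ≈ 90888.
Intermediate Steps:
d(N, S) = -21 (d(N, S) = 4 - 1*25 = 4 - 25 = -21)
v(R, n) = -3*R - 3*n (v(R, n) = -3*(R + n) = -3*R - 3*n)
g(l) = -21 + l² + 292*l (g(l) = (l² + 292*l) - 21 = -21 + l² + 292*l)
g(-481) + (v(457, 130) - 7961)/(-106127 - 143898) = (-21 + (-481)² + 292*(-481)) + ((-3*457 - 3*130) - 7961)/(-106127 - 143898) = (-21 + 231361 - 140452) + ((-1371 - 390) - 7961)/(-250025) = 90888 + (-1761 - 7961)*(-1/250025) = 90888 - 9722*(-1/250025) = 90888 + 9722/250025 = 22724281922/250025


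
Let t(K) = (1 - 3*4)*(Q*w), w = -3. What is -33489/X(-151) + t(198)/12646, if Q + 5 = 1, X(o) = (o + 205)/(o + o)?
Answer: 3552710135/18969 ≈ 1.8729e+5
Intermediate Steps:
X(o) = (205 + o)/(2*o) (X(o) = (205 + o)/((2*o)) = (205 + o)*(1/(2*o)) = (205 + o)/(2*o))
Q = -4 (Q = -5 + 1 = -4)
t(K) = -132 (t(K) = (1 - 3*4)*(-4*(-3)) = (1 - 12)*12 = -11*12 = -132)
-33489/X(-151) + t(198)/12646 = -33489*(-302/(205 - 151)) - 132/12646 = -33489/((½)*(-1/151)*54) - 132*1/12646 = -33489/(-27/151) - 66/6323 = -33489*(-151/27) - 66/6323 = 561871/3 - 66/6323 = 3552710135/18969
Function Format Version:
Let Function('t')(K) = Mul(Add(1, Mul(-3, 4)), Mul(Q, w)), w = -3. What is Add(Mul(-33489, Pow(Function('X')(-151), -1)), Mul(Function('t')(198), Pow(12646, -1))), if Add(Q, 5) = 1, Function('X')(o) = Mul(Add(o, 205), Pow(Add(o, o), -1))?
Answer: Rational(3552710135, 18969) ≈ 1.8729e+5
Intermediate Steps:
Function('X')(o) = Mul(Rational(1, 2), Pow(o, -1), Add(205, o)) (Function('X')(o) = Mul(Add(205, o), Pow(Mul(2, o), -1)) = Mul(Add(205, o), Mul(Rational(1, 2), Pow(o, -1))) = Mul(Rational(1, 2), Pow(o, -1), Add(205, o)))
Q = -4 (Q = Add(-5, 1) = -4)
Function('t')(K) = -132 (Function('t')(K) = Mul(Add(1, Mul(-3, 4)), Mul(-4, -3)) = Mul(Add(1, -12), 12) = Mul(-11, 12) = -132)
Add(Mul(-33489, Pow(Function('X')(-151), -1)), Mul(Function('t')(198), Pow(12646, -1))) = Add(Mul(-33489, Pow(Mul(Rational(1, 2), Pow(-151, -1), Add(205, -151)), -1)), Mul(-132, Pow(12646, -1))) = Add(Mul(-33489, Pow(Mul(Rational(1, 2), Rational(-1, 151), 54), -1)), Mul(-132, Rational(1, 12646))) = Add(Mul(-33489, Pow(Rational(-27, 151), -1)), Rational(-66, 6323)) = Add(Mul(-33489, Rational(-151, 27)), Rational(-66, 6323)) = Add(Rational(561871, 3), Rational(-66, 6323)) = Rational(3552710135, 18969)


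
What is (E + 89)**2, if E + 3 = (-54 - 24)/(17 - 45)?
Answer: 1545049/196 ≈ 7882.9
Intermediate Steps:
E = -3/14 (E = -3 + (-54 - 24)/(17 - 45) = -3 - 78/(-28) = -3 - 78*(-1/28) = -3 + 39/14 = -3/14 ≈ -0.21429)
(E + 89)**2 = (-3/14 + 89)**2 = (1243/14)**2 = 1545049/196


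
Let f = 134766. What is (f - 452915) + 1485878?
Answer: 1167729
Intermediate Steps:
(f - 452915) + 1485878 = (134766 - 452915) + 1485878 = -318149 + 1485878 = 1167729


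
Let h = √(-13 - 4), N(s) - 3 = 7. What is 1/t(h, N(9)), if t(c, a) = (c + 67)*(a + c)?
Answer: 653/527202 - 77*I*√17/527202 ≈ 0.0012386 - 0.0006022*I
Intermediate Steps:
N(s) = 10 (N(s) = 3 + 7 = 10)
h = I*√17 (h = √(-17) = I*√17 ≈ 4.1231*I)
t(c, a) = (67 + c)*(a + c)
1/t(h, N(9)) = 1/((I*√17)² + 67*10 + 67*(I*√17) + 10*(I*√17)) = 1/(-17 + 670 + 67*I*√17 + 10*I*√17) = 1/(653 + 77*I*√17)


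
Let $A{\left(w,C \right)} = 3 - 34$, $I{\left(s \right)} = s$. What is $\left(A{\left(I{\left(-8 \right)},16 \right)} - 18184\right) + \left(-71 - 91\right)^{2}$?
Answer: $8029$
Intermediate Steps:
$A{\left(w,C \right)} = -31$
$\left(A{\left(I{\left(-8 \right)},16 \right)} - 18184\right) + \left(-71 - 91\right)^{2} = \left(-31 - 18184\right) + \left(-71 - 91\right)^{2} = -18215 + \left(-162\right)^{2} = -18215 + 26244 = 8029$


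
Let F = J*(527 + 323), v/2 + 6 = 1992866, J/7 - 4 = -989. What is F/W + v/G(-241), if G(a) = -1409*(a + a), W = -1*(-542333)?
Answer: -909335274370/184159474477 ≈ -4.9378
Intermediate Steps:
J = -6895 (J = 28 + 7*(-989) = 28 - 6923 = -6895)
v = 3985720 (v = -12 + 2*1992866 = -12 + 3985732 = 3985720)
W = 542333
G(a) = -2818*a
F = -5860750 (F = -6895*(527 + 323) = -6895*850 = -5860750)
F/W + v/G(-241) = -5860750/542333 + 3985720/((-2818*(-241))) = -5860750*1/542333 + 3985720/679138 = -5860750/542333 + 3985720*(1/679138) = -5860750/542333 + 1992860/339569 = -909335274370/184159474477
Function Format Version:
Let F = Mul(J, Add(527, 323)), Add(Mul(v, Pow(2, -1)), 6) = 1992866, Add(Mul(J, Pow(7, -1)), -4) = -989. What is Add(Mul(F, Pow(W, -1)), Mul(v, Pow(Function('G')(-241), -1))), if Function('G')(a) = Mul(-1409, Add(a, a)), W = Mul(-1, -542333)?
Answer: Rational(-909335274370, 184159474477) ≈ -4.9378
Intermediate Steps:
J = -6895 (J = Add(28, Mul(7, -989)) = Add(28, -6923) = -6895)
v = 3985720 (v = Add(-12, Mul(2, 1992866)) = Add(-12, 3985732) = 3985720)
W = 542333
Function('G')(a) = Mul(-2818, a) (Function('G')(a) = Mul(-1409, Mul(2, a)) = Mul(-2818, a))
F = -5860750 (F = Mul(-6895, Add(527, 323)) = Mul(-6895, 850) = -5860750)
Add(Mul(F, Pow(W, -1)), Mul(v, Pow(Function('G')(-241), -1))) = Add(Mul(-5860750, Pow(542333, -1)), Mul(3985720, Pow(Mul(-2818, -241), -1))) = Add(Mul(-5860750, Rational(1, 542333)), Mul(3985720, Pow(679138, -1))) = Add(Rational(-5860750, 542333), Mul(3985720, Rational(1, 679138))) = Add(Rational(-5860750, 542333), Rational(1992860, 339569)) = Rational(-909335274370, 184159474477)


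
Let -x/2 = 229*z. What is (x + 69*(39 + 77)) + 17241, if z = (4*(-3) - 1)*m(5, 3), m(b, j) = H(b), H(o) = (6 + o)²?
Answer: 745679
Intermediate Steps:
m(b, j) = (6 + b)²
z = -1573 (z = (4*(-3) - 1)*(6 + 5)² = (-12 - 1)*11² = -13*121 = -1573)
x = 720434 (x = -458*(-1573) = -2*(-360217) = 720434)
(x + 69*(39 + 77)) + 17241 = (720434 + 69*(39 + 77)) + 17241 = (720434 + 69*116) + 17241 = (720434 + 8004) + 17241 = 728438 + 17241 = 745679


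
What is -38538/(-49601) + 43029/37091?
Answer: 3563694387/1839750691 ≈ 1.9371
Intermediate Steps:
-38538/(-49601) + 43029/37091 = -38538*(-1/49601) + 43029*(1/37091) = 38538/49601 + 43029/37091 = 3563694387/1839750691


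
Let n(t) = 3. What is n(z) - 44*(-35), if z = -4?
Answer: 1543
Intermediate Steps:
n(z) - 44*(-35) = 3 - 44*(-35) = 3 + 1540 = 1543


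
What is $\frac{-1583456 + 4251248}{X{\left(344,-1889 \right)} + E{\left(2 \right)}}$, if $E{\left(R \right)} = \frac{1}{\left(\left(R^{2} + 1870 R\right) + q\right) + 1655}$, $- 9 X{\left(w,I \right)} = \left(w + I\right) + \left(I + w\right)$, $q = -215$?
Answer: $\frac{13829833728}{1779841} \approx 7770.3$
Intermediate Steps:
$X{\left(w,I \right)} = - \frac{2 I}{9} - \frac{2 w}{9}$ ($X{\left(w,I \right)} = - \frac{\left(w + I\right) + \left(I + w\right)}{9} = - \frac{\left(I + w\right) + \left(I + w\right)}{9} = - \frac{2 I + 2 w}{9} = - \frac{2 I}{9} - \frac{2 w}{9}$)
$E{\left(R \right)} = \frac{1}{1440 + R^{2} + 1870 R}$ ($E{\left(R \right)} = \frac{1}{\left(\left(R^{2} + 1870 R\right) - 215\right) + 1655} = \frac{1}{\left(-215 + R^{2} + 1870 R\right) + 1655} = \frac{1}{1440 + R^{2} + 1870 R}$)
$\frac{-1583456 + 4251248}{X{\left(344,-1889 \right)} + E{\left(2 \right)}} = \frac{-1583456 + 4251248}{\left(\left(- \frac{2}{9}\right) \left(-1889\right) - \frac{688}{9}\right) + \frac{1}{1440 + 2^{2} + 1870 \cdot 2}} = \frac{2667792}{\left(\frac{3778}{9} - \frac{688}{9}\right) + \frac{1}{1440 + 4 + 3740}} = \frac{2667792}{\frac{1030}{3} + \frac{1}{5184}} = \frac{2667792}{\frac{1779841}{5184}} = 2667792 \cdot \frac{5184}{1779841} = \frac{13829833728}{1779841}$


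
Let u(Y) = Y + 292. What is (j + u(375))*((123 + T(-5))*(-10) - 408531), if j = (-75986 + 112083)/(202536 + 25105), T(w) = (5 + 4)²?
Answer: -62354503319724/227641 ≈ -2.7392e+8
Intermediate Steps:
T(w) = 81 (T(w) = 9² = 81)
u(Y) = 292 + Y
j = 36097/227641 ≈ 0.15857
(j + u(375))*((123 + T(-5))*(-10) - 408531) = (36097/227641 + (292 + 375))*((123 + 81)*(-10) - 408531) = (36097/227641 + 667)*(204*(-10) - 408531) = 151872644*(-2040 - 408531)/227641 = (151872644/227641)*(-410571) = -62354503319724/227641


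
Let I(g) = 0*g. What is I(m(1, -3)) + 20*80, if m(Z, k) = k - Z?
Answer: 1600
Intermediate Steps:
I(g) = 0
I(m(1, -3)) + 20*80 = 0 + 20*80 = 0 + 1600 = 1600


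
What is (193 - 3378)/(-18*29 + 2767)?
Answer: -637/449 ≈ -1.4187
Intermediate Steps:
(193 - 3378)/(-18*29 + 2767) = -3185/(-522 + 2767) = -3185/2245 = -3185*1/2245 = -637/449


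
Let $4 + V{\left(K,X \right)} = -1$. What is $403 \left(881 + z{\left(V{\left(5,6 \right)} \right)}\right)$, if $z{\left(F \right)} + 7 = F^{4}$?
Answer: $604097$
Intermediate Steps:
$V{\left(K,X \right)} = -5$ ($V{\left(K,X \right)} = -4 - 1 = -5$)
$z{\left(F \right)} = -7 + F^{4}$
$403 \left(881 + z{\left(V{\left(5,6 \right)} \right)}\right) = 403 \left(881 - \left(7 - \left(-5\right)^{4}\right)\right) = 403 \left(881 + \left(-7 + 625\right)\right) = 403 \left(881 + 618\right) = 403 \cdot 1499 = 604097$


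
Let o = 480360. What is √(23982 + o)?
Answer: 3*√56038 ≈ 710.17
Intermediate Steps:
√(23982 + o) = √(23982 + 480360) = √504342 = 3*√56038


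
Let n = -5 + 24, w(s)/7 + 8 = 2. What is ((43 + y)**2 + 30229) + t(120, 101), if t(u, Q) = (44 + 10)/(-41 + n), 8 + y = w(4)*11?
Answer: 2338111/11 ≈ 2.1256e+5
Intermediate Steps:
w(s) = -42 (w(s) = -56 + 7*2 = -56 + 14 = -42)
y = -470 (y = -8 - 42*11 = -8 - 462 = -470)
n = 19
t(u, Q) = -27/11 (t(u, Q) = (44 + 10)/(-41 + 19) = 54/(-22) = 54*(-1/22) = -27/11)
((43 + y)**2 + 30229) + t(120, 101) = ((43 - 470)**2 + 30229) - 27/11 = ((-427)**2 + 30229) - 27/11 = (182329 + 30229) - 27/11 = 212558 - 27/11 = 2338111/11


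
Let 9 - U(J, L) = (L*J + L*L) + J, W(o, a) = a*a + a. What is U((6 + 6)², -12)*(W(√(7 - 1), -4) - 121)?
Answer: -157941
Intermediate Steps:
W(o, a) = a + a² (W(o, a) = a² + a = a + a²)
U(J, L) = 9 - J - L² - J*L (U(J, L) = 9 - ((L*J + L*L) + J) = 9 - ((J*L + L²) + J) = 9 - ((L² + J*L) + J) = 9 - (J + L² + J*L) = 9 + (-J - L² - J*L) = 9 - J - L² - J*L)
U((6 + 6)², -12)*(W(√(7 - 1), -4) - 121) = (9 - (6 + 6)² - 1*(-12)² - 1*(6 + 6)²*(-12))*(-4*(1 - 4) - 121) = (9 - 1*12² - 1*144 - 1*12²*(-12))*(-4*(-3) - 121) = (9 - 1*144 - 144 - 1*144*(-12))*(12 - 121) = (9 - 144 - 144 + 1728)*(-109) = 1449*(-109) = -157941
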